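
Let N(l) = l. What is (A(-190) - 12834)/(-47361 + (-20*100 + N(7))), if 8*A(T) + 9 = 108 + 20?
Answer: 102553/394832 ≈ 0.25974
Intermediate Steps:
A(T) = 119/8 (A(T) = -9/8 + (108 + 20)/8 = -9/8 + (⅛)*128 = -9/8 + 16 = 119/8)
(A(-190) - 12834)/(-47361 + (-20*100 + N(7))) = (119/8 - 12834)/(-47361 + (-20*100 + 7)) = -102553/(8*(-47361 + (-2000 + 7))) = -102553/(8*(-47361 - 1993)) = -102553/8/(-49354) = -102553/8*(-1/49354) = 102553/394832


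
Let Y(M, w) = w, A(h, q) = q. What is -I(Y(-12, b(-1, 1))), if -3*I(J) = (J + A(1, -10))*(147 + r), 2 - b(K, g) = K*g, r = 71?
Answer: -1526/3 ≈ -508.67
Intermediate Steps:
b(K, g) = 2 - K*g
I(J) = 2180/3 - 218*J/3 (I(J) = -(J - 10)*(147 + 71)/3 = -(-10 + J)*218/3 = -(-2180 + 218*J)/3 = 2180/3 - 218*J/3)
-I(Y(-12, b(-1, 1))) = -(2180/3 - 218*(2 - 1*(-1)*1)/3) = -(2180/3 - 218*(2 + 1)/3) = -(2180/3 - 218/3*3) = -(2180/3 - 218) = -1*1526/3 = -1526/3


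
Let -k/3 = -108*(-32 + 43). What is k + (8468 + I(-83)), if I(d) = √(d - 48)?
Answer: 12032 + I*√131 ≈ 12032.0 + 11.446*I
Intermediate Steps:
I(d) = √(-48 + d)
k = 3564 (k = -(-324)*(-32 + 43) = -(-324)*11 = -3*(-1188) = 3564)
k + (8468 + I(-83)) = 3564 + (8468 + √(-48 - 83)) = 3564 + (8468 + √(-131)) = 3564 + (8468 + I*√131) = 12032 + I*√131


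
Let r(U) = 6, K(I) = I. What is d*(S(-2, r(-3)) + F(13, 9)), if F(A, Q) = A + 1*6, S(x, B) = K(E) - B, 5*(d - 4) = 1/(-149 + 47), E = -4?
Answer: 6117/170 ≈ 35.982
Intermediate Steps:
d = 2039/510 (d = 4 + 1/(5*(-149 + 47)) = 4 + (1/5)/(-102) = 4 + (1/5)*(-1/102) = 4 - 1/510 = 2039/510 ≈ 3.9980)
S(x, B) = -4 - B
F(A, Q) = 6 + A (F(A, Q) = A + 6 = 6 + A)
d*(S(-2, r(-3)) + F(13, 9)) = 2039*((-4 - 1*6) + (6 + 13))/510 = 2039*((-4 - 6) + 19)/510 = 2039*(-10 + 19)/510 = (2039/510)*9 = 6117/170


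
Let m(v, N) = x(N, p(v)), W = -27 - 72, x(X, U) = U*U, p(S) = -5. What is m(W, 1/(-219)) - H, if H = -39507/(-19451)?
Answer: 446768/19451 ≈ 22.969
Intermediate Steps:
x(X, U) = U²
H = 39507/19451 (H = -39507*(-1/19451) = 39507/19451 ≈ 2.0311)
W = -99
m(v, N) = 25 (m(v, N) = (-5)² = 25)
m(W, 1/(-219)) - H = 25 - 1*39507/19451 = 25 - 39507/19451 = 446768/19451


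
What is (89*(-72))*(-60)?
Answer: 384480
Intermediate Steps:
(89*(-72))*(-60) = -6408*(-60) = 384480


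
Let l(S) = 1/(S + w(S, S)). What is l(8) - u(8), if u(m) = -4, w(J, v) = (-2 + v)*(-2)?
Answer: 15/4 ≈ 3.7500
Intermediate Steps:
w(J, v) = 4 - 2*v
l(S) = 1/(4 - S) (l(S) = 1/(S + (4 - 2*S)) = 1/(4 - S))
l(8) - u(8) = 1/(4 - 1*8) - 1*(-4) = 1/(4 - 8) + 4 = 1/(-4) + 4 = -¼ + 4 = 15/4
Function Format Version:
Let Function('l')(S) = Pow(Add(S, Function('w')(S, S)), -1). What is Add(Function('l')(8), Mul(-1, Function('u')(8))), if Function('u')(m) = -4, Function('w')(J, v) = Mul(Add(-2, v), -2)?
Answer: Rational(15, 4) ≈ 3.7500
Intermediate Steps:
Function('w')(J, v) = Add(4, Mul(-2, v))
Function('l')(S) = Pow(Add(4, Mul(-1, S)), -1) (Function('l')(S) = Pow(Add(S, Add(4, Mul(-2, S))), -1) = Pow(Add(4, Mul(-1, S)), -1))
Add(Function('l')(8), Mul(-1, Function('u')(8))) = Add(Pow(Add(4, Mul(-1, 8)), -1), Mul(-1, -4)) = Add(Pow(Add(4, -8), -1), 4) = Add(Pow(-4, -1), 4) = Add(Rational(-1, 4), 4) = Rational(15, 4)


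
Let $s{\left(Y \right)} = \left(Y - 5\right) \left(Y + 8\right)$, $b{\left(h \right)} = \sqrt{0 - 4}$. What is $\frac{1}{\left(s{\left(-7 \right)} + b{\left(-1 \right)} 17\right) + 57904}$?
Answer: $\frac{14473}{837871205} - \frac{17 i}{1675742410} \approx 1.7274 \cdot 10^{-5} - 1.0145 \cdot 10^{-8} i$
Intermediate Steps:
$b{\left(h \right)} = 2 i$ ($b{\left(h \right)} = \sqrt{-4} = 2 i$)
$s{\left(Y \right)} = \left(-5 + Y\right) \left(8 + Y\right)$
$\frac{1}{\left(s{\left(-7 \right)} + b{\left(-1 \right)} 17\right) + 57904} = \frac{1}{\left(\left(-40 + \left(-7\right)^{2} + 3 \left(-7\right)\right) + 2 i 17\right) + 57904} = \frac{1}{\left(\left(-40 + 49 - 21\right) + 34 i\right) + 57904} = \frac{1}{\left(-12 + 34 i\right) + 57904} = \frac{1}{57892 + 34 i} = \frac{57892 - 34 i}{3351484820}$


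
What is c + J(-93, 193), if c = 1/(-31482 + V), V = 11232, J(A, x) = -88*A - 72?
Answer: 164267999/20250 ≈ 8112.0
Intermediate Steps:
J(A, x) = -72 - 88*A
c = -1/20250 (c = 1/(-31482 + 11232) = 1/(-20250) = -1/20250 ≈ -4.9383e-5)
c + J(-93, 193) = -1/20250 + (-72 - 88*(-93)) = -1/20250 + (-72 + 8184) = -1/20250 + 8112 = 164267999/20250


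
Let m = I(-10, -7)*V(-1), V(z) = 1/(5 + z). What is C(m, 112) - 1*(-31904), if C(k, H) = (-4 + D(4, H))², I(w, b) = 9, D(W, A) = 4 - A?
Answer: 44448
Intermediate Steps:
m = 9/4 (m = 9/(5 - 1) = 9/4 ≈ 2.2500)
C(k, H) = H² (C(k, H) = (-4 + (4 - H))² = (-H)² = H²)
C(m, 112) - 1*(-31904) = 112² - 1*(-31904) = 12544 + 31904 = 44448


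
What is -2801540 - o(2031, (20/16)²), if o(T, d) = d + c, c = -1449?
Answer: -44801481/16 ≈ -2.8001e+6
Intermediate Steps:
o(T, d) = -1449 + d (o(T, d) = d - 1449 = -1449 + d)
-2801540 - o(2031, (20/16)²) = -2801540 - (-1449 + (20/16)²) = -2801540 - (-1449 + (20*(1/16))²) = -2801540 - (-1449 + (5/4)²) = -2801540 - (-1449 + 25/16) = -2801540 - 1*(-23159/16) = -2801540 + 23159/16 = -44801481/16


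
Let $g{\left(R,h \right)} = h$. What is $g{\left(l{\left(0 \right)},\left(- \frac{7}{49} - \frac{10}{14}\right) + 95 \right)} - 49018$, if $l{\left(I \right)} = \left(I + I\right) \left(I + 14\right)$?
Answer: $- \frac{342467}{7} \approx -48924.0$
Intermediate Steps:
$l{\left(I \right)} = 2 I \left(14 + I\right)$
$g{\left(l{\left(0 \right)},\left(- \frac{7}{49} - \frac{10}{14}\right) + 95 \right)} - 49018 = \left(\left(- \frac{7}{49} - \frac{10}{14}\right) + 95\right) - 49018 = \left(\left(\left(-7\right) \frac{1}{49} - \frac{5}{7}\right) + 95\right) - 49018 = \left(\left(- \frac{1}{7} - \frac{5}{7}\right) + 95\right) - 49018 = \left(- \frac{6}{7} + 95\right) - 49018 = \frac{659}{7} - 49018 = - \frac{342467}{7}$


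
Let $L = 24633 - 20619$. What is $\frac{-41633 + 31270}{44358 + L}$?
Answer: $- \frac{10363}{48372} \approx -0.21424$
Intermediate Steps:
$L = 4014$ ($L = 24633 - 20619 = 4014$)
$\frac{-41633 + 31270}{44358 + L} = \frac{-41633 + 31270}{44358 + 4014} = - \frac{10363}{48372}$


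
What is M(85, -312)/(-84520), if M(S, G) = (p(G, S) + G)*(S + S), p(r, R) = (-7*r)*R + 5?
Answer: -3150661/8452 ≈ -372.77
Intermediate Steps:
p(r, R) = 5 - 7*R*r (p(r, R) = -7*R*r + 5 = 5 - 7*R*r)
M(S, G) = 2*S*(5 + G - 7*G*S) (M(S, G) = ((5 - 7*S*G) + G)*(S + S) = ((5 - 7*G*S) + G)*(2*S) = (5 + G - 7*G*S)*(2*S) = 2*S*(5 + G - 7*G*S))
M(85, -312)/(-84520) = (2*85*(5 - 312 - 7*(-312)*85))/(-84520) = (2*85*(5 - 312 + 185640))*(-1/84520) = (2*85*185333)*(-1/84520) = 31506610*(-1/84520) = -3150661/8452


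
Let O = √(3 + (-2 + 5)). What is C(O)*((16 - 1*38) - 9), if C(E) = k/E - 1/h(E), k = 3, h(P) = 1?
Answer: 31 - 31*√6/2 ≈ -6.9671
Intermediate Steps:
O = √6 (O = √(3 + 3) = √6 ≈ 2.4495)
C(E) = -1 + 3/E (C(E) = 3/E - 1/1 = 3/E - 1*1 = 3/E - 1 = -1 + 3/E)
C(O)*((16 - 1*38) - 9) = ((3 - √6)/(√6))*((16 - 1*38) - 9) = ((√6/6)*(3 - √6))*((16 - 38) - 9) = (√6*(3 - √6)/6)*(-22 - 9) = (√6*(3 - √6)/6)*(-31) = -31*√6*(3 - √6)/6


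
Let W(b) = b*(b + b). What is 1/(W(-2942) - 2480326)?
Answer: 1/14830402 ≈ 6.7429e-8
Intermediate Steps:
W(b) = 2*b**2 (W(b) = b*(2*b) = 2*b**2)
1/(W(-2942) - 2480326) = 1/(2*(-2942)**2 - 2480326) = 1/(2*8655364 - 2480326) = 1/(17310728 - 2480326) = 1/14830402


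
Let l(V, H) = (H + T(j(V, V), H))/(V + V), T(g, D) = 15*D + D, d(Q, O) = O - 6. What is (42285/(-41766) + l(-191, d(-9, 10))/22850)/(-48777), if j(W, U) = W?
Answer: 10252664433/493952327850650 ≈ 2.0756e-5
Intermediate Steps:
d(Q, O) = -6 + O
T(g, D) = 16*D
l(V, H) = 17*H/(2*V) (l(V, H) = (H + 16*H)/(V + V) = (17*H)/((2*V)) = (17*H)*(1/(2*V)) = 17*H/(2*V))
(42285/(-41766) + l(-191, d(-9, 10))/22850)/(-48777) = (42285/(-41766) + ((17/2)*(-6 + 10)/(-191))/22850)/(-48777) = (42285*(-1/41766) + ((17/2)*4*(-1/191))*(1/22850))*(-1/48777) = (-14095/13922 - 34/191*1/22850)*(-1/48777) = (-14095/13922 - 17/2182175)*(-1/48777) = -30757993299/30380240350*(-1/48777) = 10252664433/493952327850650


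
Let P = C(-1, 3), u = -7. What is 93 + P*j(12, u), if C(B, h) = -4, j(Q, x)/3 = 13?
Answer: -63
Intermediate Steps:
j(Q, x) = 39 (j(Q, x) = 3*13 = 39)
P = -4
93 + P*j(12, u) = 93 - 4*39 = 93 - 156 = -63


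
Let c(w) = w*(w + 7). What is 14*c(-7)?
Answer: 0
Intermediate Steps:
c(w) = w*(7 + w)
14*c(-7) = 14*(-7*(7 - 7)) = 14*(-7*0) = 14*0 = 0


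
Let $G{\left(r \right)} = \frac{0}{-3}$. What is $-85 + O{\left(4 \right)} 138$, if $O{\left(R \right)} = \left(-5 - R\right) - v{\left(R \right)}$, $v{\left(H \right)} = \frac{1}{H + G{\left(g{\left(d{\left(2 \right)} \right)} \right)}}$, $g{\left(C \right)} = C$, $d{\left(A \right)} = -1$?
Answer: $- \frac{2723}{2} \approx -1361.5$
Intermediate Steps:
$G{\left(r \right)} = 0$ ($G{\left(r \right)} = 0 \left(- \frac{1}{3}\right) = 0$)
$v{\left(H \right)} = \frac{1}{H}$ ($v{\left(H \right)} = \frac{1}{H + 0} = \frac{1}{H}$)
$O{\left(R \right)} = -5 - R - \frac{1}{R}$ ($O{\left(R \right)} = \left(-5 - R\right) - \frac{1}{R} = -5 - R - \frac{1}{R}$)
$-85 + O{\left(4 \right)} 138 = -85 + \left(-5 - 4 - \frac{1}{4}\right) 138 = -85 - \frac{2553}{2} = - \frac{2723}{2}$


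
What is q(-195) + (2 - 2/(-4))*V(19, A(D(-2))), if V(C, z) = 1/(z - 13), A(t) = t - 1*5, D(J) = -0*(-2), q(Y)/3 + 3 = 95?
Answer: 9931/36 ≈ 275.86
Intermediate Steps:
q(Y) = 276 (q(Y) = -9 + 3*95 = -9 + 285 = 276)
D(J) = 0 (D(J) = -1*0 = 0)
A(t) = -5 + t (A(t) = t - 5 = -5 + t)
V(C, z) = 1/(-13 + z)
q(-195) + (2 - 2/(-4))*V(19, A(D(-2))) = 276 + (2 - 2/(-4))/(-13 + (-5 + 0)) = 276 + (2 - 2*(-1/4))/(-13 - 5) = 276 + (2 + 1/2)/(-18) = 276 + (5/2)*(-1/18) = 276 - 5/36 = 9931/36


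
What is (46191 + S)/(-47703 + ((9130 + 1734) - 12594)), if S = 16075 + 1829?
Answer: -64095/49433 ≈ -1.2966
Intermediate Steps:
S = 17904
(46191 + S)/(-47703 + ((9130 + 1734) - 12594)) = (46191 + 17904)/(-47703 + ((9130 + 1734) - 12594)) = 64095/(-47703 + (10864 - 12594)) = 64095/(-47703 - 1730) = 64095/(-49433) = 64095*(-1/49433) = -64095/49433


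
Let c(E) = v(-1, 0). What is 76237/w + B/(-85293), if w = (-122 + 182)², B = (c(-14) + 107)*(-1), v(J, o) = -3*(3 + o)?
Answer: 722537249/34117200 ≈ 21.178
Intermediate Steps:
v(J, o) = -9 - 3*o
c(E) = -9 (c(E) = -9 - 3*0 = -9 + 0 = -9)
B = -98 (B = (-9 + 107)*(-1) = 98*(-1) = -98)
w = 3600 (w = 60² = 3600)
76237/w + B/(-85293) = 76237/3600 - 98/(-85293) = 76237*(1/3600) - 98*(-1/85293) = 76237/3600 + 98/85293 = 722537249/34117200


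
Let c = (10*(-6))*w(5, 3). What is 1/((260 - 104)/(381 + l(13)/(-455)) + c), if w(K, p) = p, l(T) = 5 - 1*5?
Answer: -127/22808 ≈ -0.0055682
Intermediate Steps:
l(T) = 0 (l(T) = 5 - 5 = 0)
c = -180 (c = (10*(-6))*3 = -60*3 = -180)
1/((260 - 104)/(381 + l(13)/(-455)) + c) = 1/((260 - 104)/(381 + 0/(-455)) - 180) = 1/(156/(381 + 0*(-1/455)) - 180) = 1/(156/(381 + 0) - 180) = 1/(156/381 - 180) = 1/(156*(1/381) - 180) = 1/(52/127 - 180) = 1/(-22808/127) = -127/22808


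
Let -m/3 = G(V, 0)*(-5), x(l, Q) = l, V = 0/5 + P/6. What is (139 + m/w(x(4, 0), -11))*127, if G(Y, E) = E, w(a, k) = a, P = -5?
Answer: 17653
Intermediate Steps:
V = -⅚ (V = 0/5 - 5/6 = 0*(⅕) - 5*⅙ = 0 - ⅚ = -⅚ ≈ -0.83333)
m = 0 (m = -0*(-5) = -3*0 = 0)
(139 + m/w(x(4, 0), -11))*127 = (139 + 0/4)*127 = (139 + 0*(¼))*127 = (139 + 0)*127 = 139*127 = 17653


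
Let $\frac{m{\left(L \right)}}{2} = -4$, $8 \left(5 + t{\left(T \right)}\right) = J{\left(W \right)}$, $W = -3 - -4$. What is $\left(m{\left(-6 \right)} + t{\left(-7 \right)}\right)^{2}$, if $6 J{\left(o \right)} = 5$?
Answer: $\frac{383161}{2304} \approx 166.3$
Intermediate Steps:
$W = 1$ ($W = -3 + 4 = 1$)
$J{\left(o \right)} = \frac{5}{6}$ ($J{\left(o \right)} = \frac{1}{6} \cdot 5 = \frac{5}{6}$)
$t{\left(T \right)} = - \frac{235}{48}$ ($t{\left(T \right)} = -5 + \frac{1}{8} \cdot \frac{5}{6} = -5 + \frac{5}{48} = - \frac{235}{48}$)
$m{\left(L \right)} = -8$ ($m{\left(L \right)} = 2 \left(-4\right) = -8$)
$\left(m{\left(-6 \right)} + t{\left(-7 \right)}\right)^{2} = \left(-8 - \frac{235}{48}\right)^{2} = \left(- \frac{619}{48}\right)^{2} = \frac{383161}{2304}$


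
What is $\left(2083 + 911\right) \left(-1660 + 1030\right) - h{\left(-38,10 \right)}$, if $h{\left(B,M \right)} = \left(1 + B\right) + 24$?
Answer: $-1886207$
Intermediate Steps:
$h{\left(B,M \right)} = 25 + B$
$\left(2083 + 911\right) \left(-1660 + 1030\right) - h{\left(-38,10 \right)} = \left(2083 + 911\right) \left(-1660 + 1030\right) - \left(25 - 38\right) = 2994 \left(-630\right) - -13 = -1886220 + 13 = -1886207$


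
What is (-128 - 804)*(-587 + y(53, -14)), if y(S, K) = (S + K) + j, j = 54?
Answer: 460408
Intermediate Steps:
y(S, K) = 54 + K + S (y(S, K) = (S + K) + 54 = (K + S) + 54 = 54 + K + S)
(-128 - 804)*(-587 + y(53, -14)) = (-128 - 804)*(-587 + (54 - 14 + 53)) = -932*(-587 + 93) = -932*(-494) = 460408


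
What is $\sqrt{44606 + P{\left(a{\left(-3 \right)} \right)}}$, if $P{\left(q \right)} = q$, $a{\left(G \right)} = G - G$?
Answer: $\sqrt{44606} \approx 211.2$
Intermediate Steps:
$a{\left(G \right)} = 0$
$\sqrt{44606 + P{\left(a{\left(-3 \right)} \right)}} = \sqrt{44606 + 0} = \sqrt{44606}$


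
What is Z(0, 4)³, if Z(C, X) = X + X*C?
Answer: 64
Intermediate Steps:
Z(C, X) = X + C*X
Z(0, 4)³ = (4*(1 + 0))³ = (4*1)³ = 4³ = 64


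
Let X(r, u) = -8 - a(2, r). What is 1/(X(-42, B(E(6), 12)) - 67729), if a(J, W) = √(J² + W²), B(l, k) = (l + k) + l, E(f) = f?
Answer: -67737/4588299401 + 2*√442/4588299401 ≈ -1.4754e-5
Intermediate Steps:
B(l, k) = k + 2*l (B(l, k) = (k + l) + l = k + 2*l)
X(r, u) = -8 - √(4 + r²) (X(r, u) = -8 - √(2² + r²) = -8 - √(4 + r²))
1/(X(-42, B(E(6), 12)) - 67729) = 1/((-8 - √(4 + (-42)²)) - 67729) = 1/((-8 - √(4 + 1764)) - 67729) = 1/((-8 - √1768) - 67729) = 1/((-8 - 2*√442) - 67729) = 1/(-67737 - 2*√442)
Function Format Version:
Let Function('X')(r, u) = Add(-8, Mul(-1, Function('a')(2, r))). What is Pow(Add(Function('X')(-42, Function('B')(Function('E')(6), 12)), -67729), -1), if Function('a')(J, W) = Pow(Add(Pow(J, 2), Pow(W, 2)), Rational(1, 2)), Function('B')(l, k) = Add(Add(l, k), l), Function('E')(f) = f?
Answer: Add(Rational(-67737, 4588299401), Mul(Rational(2, 4588299401), Pow(442, Rational(1, 2)))) ≈ -1.4754e-5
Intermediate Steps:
Function('B')(l, k) = Add(k, Mul(2, l)) (Function('B')(l, k) = Add(Add(k, l), l) = Add(k, Mul(2, l)))
Function('X')(r, u) = Add(-8, Mul(-1, Pow(Add(4, Pow(r, 2)), Rational(1, 2)))) (Function('X')(r, u) = Add(-8, Mul(-1, Pow(Add(Pow(2, 2), Pow(r, 2)), Rational(1, 2)))) = Add(-8, Mul(-1, Pow(Add(4, Pow(r, 2)), Rational(1, 2)))))
Pow(Add(Function('X')(-42, Function('B')(Function('E')(6), 12)), -67729), -1) = Pow(Add(Add(-8, Mul(-1, Pow(Add(4, Pow(-42, 2)), Rational(1, 2)))), -67729), -1) = Pow(Add(Add(-8, Mul(-1, Pow(Add(4, 1764), Rational(1, 2)))), -67729), -1) = Pow(Add(Add(-8, Mul(-1, Pow(1768, Rational(1, 2)))), -67729), -1) = Pow(Add(Add(-8, Mul(-1, Mul(2, Pow(442, Rational(1, 2))))), -67729), -1) = Pow(Add(Add(-8, Mul(-2, Pow(442, Rational(1, 2)))), -67729), -1) = Pow(Add(-67737, Mul(-2, Pow(442, Rational(1, 2)))), -1)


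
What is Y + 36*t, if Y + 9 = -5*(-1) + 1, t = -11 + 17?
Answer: 213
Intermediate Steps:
t = 6
Y = -3 (Y = -9 + (-5*(-1) + 1) = -9 + (5 + 1) = -9 + 6 = -3)
Y + 36*t = -3 + 36*6 = -3 + 216 = 213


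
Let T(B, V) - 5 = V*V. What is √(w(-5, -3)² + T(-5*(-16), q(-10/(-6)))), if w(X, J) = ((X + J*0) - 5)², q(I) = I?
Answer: √90070/3 ≈ 100.04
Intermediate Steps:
w(X, J) = (-5 + X)² (w(X, J) = ((X + 0) - 5)² = (X - 5)² = (-5 + X)²)
T(B, V) = 5 + V² (T(B, V) = 5 + V*V = 5 + V²)
√(w(-5, -3)² + T(-5*(-16), q(-10/(-6)))) = √(((-5 - 5)²)² + (5 + (-10/(-6))²)) = √(((-10)²)² + (5 + (-10*(-⅙))²)) = √(100² + (5 + (5/3)²)) = √(10000 + (5 + 25/9)) = √(10000 + 70/9) = √(90070/9) = √90070/3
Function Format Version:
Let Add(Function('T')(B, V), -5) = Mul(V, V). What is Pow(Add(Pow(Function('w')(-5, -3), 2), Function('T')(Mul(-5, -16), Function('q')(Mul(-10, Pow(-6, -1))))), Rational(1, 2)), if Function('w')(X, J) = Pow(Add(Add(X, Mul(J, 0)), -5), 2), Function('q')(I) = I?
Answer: Mul(Rational(1, 3), Pow(90070, Rational(1, 2))) ≈ 100.04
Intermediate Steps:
Function('w')(X, J) = Pow(Add(-5, X), 2) (Function('w')(X, J) = Pow(Add(Add(X, 0), -5), 2) = Pow(Add(X, -5), 2) = Pow(Add(-5, X), 2))
Function('T')(B, V) = Add(5, Pow(V, 2)) (Function('T')(B, V) = Add(5, Mul(V, V)) = Add(5, Pow(V, 2)))
Pow(Add(Pow(Function('w')(-5, -3), 2), Function('T')(Mul(-5, -16), Function('q')(Mul(-10, Pow(-6, -1))))), Rational(1, 2)) = Pow(Add(Pow(Pow(Add(-5, -5), 2), 2), Add(5, Pow(Mul(-10, Pow(-6, -1)), 2))), Rational(1, 2)) = Pow(Add(Pow(Pow(-10, 2), 2), Add(5, Pow(Mul(-10, Rational(-1, 6)), 2))), Rational(1, 2)) = Pow(Add(Pow(100, 2), Add(5, Pow(Rational(5, 3), 2))), Rational(1, 2)) = Pow(Add(10000, Add(5, Rational(25, 9))), Rational(1, 2)) = Pow(Add(10000, Rational(70, 9)), Rational(1, 2)) = Pow(Rational(90070, 9), Rational(1, 2)) = Mul(Rational(1, 3), Pow(90070, Rational(1, 2)))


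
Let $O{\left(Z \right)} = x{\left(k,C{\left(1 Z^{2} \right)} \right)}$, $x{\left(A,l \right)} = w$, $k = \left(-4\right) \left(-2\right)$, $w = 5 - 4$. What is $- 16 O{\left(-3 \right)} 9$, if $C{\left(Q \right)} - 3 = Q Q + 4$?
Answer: $-144$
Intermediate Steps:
$w = 1$
$k = 8$
$C{\left(Q \right)} = 7 + Q^{2}$ ($C{\left(Q \right)} = 3 + \left(Q Q + 4\right) = 3 + \left(Q^{2} + 4\right) = 3 + \left(4 + Q^{2}\right) = 7 + Q^{2}$)
$x{\left(A,l \right)} = 1$
$O{\left(Z \right)} = 1$
$- 16 O{\left(-3 \right)} 9 = \left(-16\right) 1 \cdot 9 = \left(-16\right) 9 = -144$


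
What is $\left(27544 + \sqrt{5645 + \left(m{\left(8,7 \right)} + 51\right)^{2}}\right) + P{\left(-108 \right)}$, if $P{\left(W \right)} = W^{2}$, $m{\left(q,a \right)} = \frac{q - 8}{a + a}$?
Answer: $39208 + \sqrt{8246} \approx 39299.0$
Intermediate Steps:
$m{\left(q,a \right)} = \frac{-8 + q}{2 a}$
$\left(27544 + \sqrt{5645 + \left(m{\left(8,7 \right)} + 51\right)^{2}}\right) + P{\left(-108 \right)} = \left(27544 + \sqrt{5645 + \left(\frac{-8 + 8}{2 \cdot 7} + 51\right)^{2}}\right) + \left(-108\right)^{2} = \left(27544 + \sqrt{5645 + \left(\frac{1}{2} \cdot \frac{1}{7} \cdot 0 + 51\right)^{2}}\right) + 11664 = \left(27544 + \sqrt{5645 + \left(0 + 51\right)^{2}}\right) + 11664 = \left(27544 + \sqrt{5645 + 51^{2}}\right) + 11664 = \left(27544 + \sqrt{5645 + 2601}\right) + 11664 = \left(27544 + \sqrt{8246}\right) + 11664 = 39208 + \sqrt{8246}$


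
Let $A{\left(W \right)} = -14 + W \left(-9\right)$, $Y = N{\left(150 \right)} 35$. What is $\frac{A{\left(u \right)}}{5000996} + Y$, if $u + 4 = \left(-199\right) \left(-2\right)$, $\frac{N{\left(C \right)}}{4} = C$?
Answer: $\frac{26255228110}{1250249} \approx 21000.0$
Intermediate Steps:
$N{\left(C \right)} = 4 C$
$u = 394$ ($u = -4 - -398 = -4 + 398 = 394$)
$Y = 21000$ ($Y = 4 \cdot 150 \cdot 35 = 600 \cdot 35 = 21000$)
$A{\left(W \right)} = -14 - 9 W$
$\frac{A{\left(u \right)}}{5000996} + Y = \frac{-14 - 3546}{5000996} + 21000 = \left(-14 - 3546\right) \frac{1}{5000996} + 21000 = \left(-3560\right) \frac{1}{5000996} + 21000 = - \frac{890}{1250249} + 21000 = \frac{26255228110}{1250249}$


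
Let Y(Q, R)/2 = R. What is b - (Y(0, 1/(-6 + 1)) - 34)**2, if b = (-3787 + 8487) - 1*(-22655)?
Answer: 654291/25 ≈ 26172.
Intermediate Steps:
Y(Q, R) = 2*R
b = 27355 (b = 4700 + 22655 = 27355)
b - (Y(0, 1/(-6 + 1)) - 34)**2 = 27355 - (2/(-6 + 1) - 34)**2 = 27355 - (2/(-5) - 34)**2 = 27355 - (2*(-1/5) - 34)**2 = 27355 - (-2/5 - 34)**2 = 27355 - (-172/5)**2 = 27355 - 1*29584/25 = 27355 - 29584/25 = 654291/25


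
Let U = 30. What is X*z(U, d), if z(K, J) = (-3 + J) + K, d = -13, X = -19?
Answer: -266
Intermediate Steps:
z(K, J) = -3 + J + K
X*z(U, d) = -19*(-3 - 13 + 30) = -19*14 = -266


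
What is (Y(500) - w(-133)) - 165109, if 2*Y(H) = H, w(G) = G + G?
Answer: -164593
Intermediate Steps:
w(G) = 2*G
Y(H) = H/2
(Y(500) - w(-133)) - 165109 = ((½)*500 - 2*(-133)) - 165109 = (250 - 1*(-266)) - 165109 = (250 + 266) - 165109 = 516 - 165109 = -164593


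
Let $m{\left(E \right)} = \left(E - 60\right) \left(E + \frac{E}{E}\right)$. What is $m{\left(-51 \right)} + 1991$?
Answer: $7541$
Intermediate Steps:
$m{\left(E \right)} = \left(1 + E\right) \left(-60 + E\right)$ ($m{\left(E \right)} = \left(-60 + E\right) \left(E + 1\right) = \left(-60 + E\right) \left(1 + E\right) = \left(1 + E\right) \left(-60 + E\right)$)
$m{\left(-51 \right)} + 1991 = \left(-60 + \left(-51\right)^{2} - -3009\right) + 1991 = \left(-60 + 2601 + 3009\right) + 1991 = 5550 + 1991 = 7541$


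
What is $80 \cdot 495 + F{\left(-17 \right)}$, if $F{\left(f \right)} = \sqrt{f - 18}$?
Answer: $39600 + i \sqrt{35} \approx 39600.0 + 5.9161 i$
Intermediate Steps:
$F{\left(f \right)} = \sqrt{-18 + f}$
$80 \cdot 495 + F{\left(-17 \right)} = 80 \cdot 495 + \sqrt{-18 - 17} = 39600 + \sqrt{-35} = 39600 + i \sqrt{35}$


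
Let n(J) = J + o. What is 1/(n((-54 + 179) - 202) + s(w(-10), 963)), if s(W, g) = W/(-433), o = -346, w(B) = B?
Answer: -433/183149 ≈ -0.0023642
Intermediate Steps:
s(W, g) = -W/433 (s(W, g) = W*(-1/433) = -W/433)
n(J) = -346 + J (n(J) = J - 346 = -346 + J)
1/(n((-54 + 179) - 202) + s(w(-10), 963)) = 1/((-346 + ((-54 + 179) - 202)) - 1/433*(-10)) = 1/((-346 + (125 - 202)) + 10/433) = 1/((-346 - 77) + 10/433) = 1/(-423 + 10/433) = 1/(-183149/433) = -433/183149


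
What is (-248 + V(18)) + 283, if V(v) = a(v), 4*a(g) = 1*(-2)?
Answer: 69/2 ≈ 34.500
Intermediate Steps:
a(g) = -½ (a(g) = (1*(-2))/4 = (¼)*(-2) = -½)
V(v) = -½
(-248 + V(18)) + 283 = (-248 - ½) + 283 = -497/2 + 283 = 69/2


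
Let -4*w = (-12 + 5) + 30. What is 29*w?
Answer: -667/4 ≈ -166.75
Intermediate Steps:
w = -23/4 (w = -((-12 + 5) + 30)/4 = -(-7 + 30)/4 = -¼*23 = -23/4 ≈ -5.7500)
29*w = 29*(-23/4) = -667/4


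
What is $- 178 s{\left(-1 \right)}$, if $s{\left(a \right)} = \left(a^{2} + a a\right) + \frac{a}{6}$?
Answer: $- \frac{979}{3} \approx -326.33$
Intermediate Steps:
$s{\left(a \right)} = 2 a^{2} + \frac{a}{6}$ ($s{\left(a \right)} = \left(a^{2} + a^{2}\right) + a \frac{1}{6} = 2 a^{2} + \frac{a}{6}$)
$- 178 s{\left(-1 \right)} = - 178 \cdot \frac{1}{6} \left(-1\right) \left(1 + 12 \left(-1\right)\right) = - 178 \cdot \frac{1}{6} \left(-1\right) \left(1 - 12\right) = - 178 \cdot \frac{1}{6} \left(-1\right) \left(-11\right) = \left(-178\right) \frac{11}{6} = - \frac{979}{3}$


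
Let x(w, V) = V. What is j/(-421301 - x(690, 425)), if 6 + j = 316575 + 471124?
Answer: -21289/11398 ≈ -1.8678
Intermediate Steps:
j = 787693 (j = -6 + (316575 + 471124) = -6 + 787699 = 787693)
j/(-421301 - x(690, 425)) = 787693/(-421301 - 1*425) = 787693/(-421301 - 425) = 787693/(-421726) = 787693*(-1/421726) = -21289/11398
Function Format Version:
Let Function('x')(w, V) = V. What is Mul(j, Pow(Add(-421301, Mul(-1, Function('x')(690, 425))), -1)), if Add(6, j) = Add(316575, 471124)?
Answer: Rational(-21289, 11398) ≈ -1.8678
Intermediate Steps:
j = 787693 (j = Add(-6, Add(316575, 471124)) = Add(-6, 787699) = 787693)
Mul(j, Pow(Add(-421301, Mul(-1, Function('x')(690, 425))), -1)) = Mul(787693, Pow(Add(-421301, Mul(-1, 425)), -1)) = Mul(787693, Pow(Add(-421301, -425), -1)) = Mul(787693, Pow(-421726, -1)) = Mul(787693, Rational(-1, 421726)) = Rational(-21289, 11398)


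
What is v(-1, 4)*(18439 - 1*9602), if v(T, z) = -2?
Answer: -17674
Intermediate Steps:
v(-1, 4)*(18439 - 1*9602) = -2*(18439 - 1*9602) = -2*(18439 - 9602) = -2*8837 = -17674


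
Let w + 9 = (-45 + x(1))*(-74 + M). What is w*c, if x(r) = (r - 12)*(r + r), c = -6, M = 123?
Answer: 19752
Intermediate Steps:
x(r) = 2*r*(-12 + r) (x(r) = (-12 + r)*(2*r) = 2*r*(-12 + r))
w = -3292 (w = -9 + (-45 + 2*1*(-12 + 1))*(-74 + 123) = -9 + (-45 + 2*1*(-11))*49 = -9 + (-45 - 22)*49 = -9 - 67*49 = -9 - 3283 = -3292)
w*c = -3292*(-6) = 19752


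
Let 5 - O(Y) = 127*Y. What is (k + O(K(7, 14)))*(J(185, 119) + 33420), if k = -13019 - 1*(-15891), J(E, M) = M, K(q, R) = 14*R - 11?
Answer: -691507102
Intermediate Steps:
K(q, R) = -11 + 14*R
O(Y) = 5 - 127*Y
k = 2872 (k = -13019 + 15891 = 2872)
(k + O(K(7, 14)))*(J(185, 119) + 33420) = (2872 + (5 - 127*(-11 + 14*14)))*(119 + 33420) = (2872 + (5 - 127*(-11 + 196)))*33539 = (2872 + (5 - 127*185))*33539 = (2872 + (5 - 23495))*33539 = (2872 - 23490)*33539 = -20618*33539 = -691507102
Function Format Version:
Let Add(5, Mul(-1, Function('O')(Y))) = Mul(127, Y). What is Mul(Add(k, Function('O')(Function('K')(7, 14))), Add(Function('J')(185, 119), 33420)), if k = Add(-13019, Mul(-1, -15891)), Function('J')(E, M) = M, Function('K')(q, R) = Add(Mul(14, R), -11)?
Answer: -691507102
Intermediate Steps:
Function('K')(q, R) = Add(-11, Mul(14, R))
Function('O')(Y) = Add(5, Mul(-127, Y)) (Function('O')(Y) = Add(5, Mul(-1, Mul(127, Y))) = Add(5, Mul(-127, Y)))
k = 2872 (k = Add(-13019, 15891) = 2872)
Mul(Add(k, Function('O')(Function('K')(7, 14))), Add(Function('J')(185, 119), 33420)) = Mul(Add(2872, Add(5, Mul(-127, Add(-11, Mul(14, 14))))), Add(119, 33420)) = Mul(Add(2872, Add(5, Mul(-127, Add(-11, 196)))), 33539) = Mul(Add(2872, Add(5, Mul(-127, 185))), 33539) = Mul(Add(2872, Add(5, -23495)), 33539) = Mul(Add(2872, -23490), 33539) = Mul(-20618, 33539) = -691507102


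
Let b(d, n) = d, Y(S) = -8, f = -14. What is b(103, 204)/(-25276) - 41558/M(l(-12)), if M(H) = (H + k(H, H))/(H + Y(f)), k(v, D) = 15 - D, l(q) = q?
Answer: 4201679723/75828 ≈ 55411.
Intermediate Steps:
M(H) = 15/(-8 + H) (M(H) = (H + (15 - H))/(H - 8) = 15/(-8 + H))
b(103, 204)/(-25276) - 41558/M(l(-12)) = 103/(-25276) - 41558/(15/(-8 - 12)) = 103*(-1/25276) - 41558/(15/(-20)) = -103/25276 - 41558/(15*(-1/20)) = -103/25276 - 41558/(-¾) = -103/25276 - 41558*(-4/3) = -103/25276 + 166232/3 = 4201679723/75828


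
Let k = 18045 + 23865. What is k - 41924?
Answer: -14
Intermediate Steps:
k = 41910
k - 41924 = 41910 - 41924 = -14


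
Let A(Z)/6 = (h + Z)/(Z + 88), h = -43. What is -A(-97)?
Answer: -280/3 ≈ -93.333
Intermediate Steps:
A(Z) = 6*(-43 + Z)/(88 + Z) (A(Z) = 6*((-43 + Z)/(Z + 88)) = 6*((-43 + Z)/(88 + Z)) = 6*(-43 + Z)/(88 + Z))
-A(-97) = -6*(-43 - 97)/(88 - 97) = -6*(-140)/(-9) = -6*(-1)*(-140)/9 = -1*280/3 = -280/3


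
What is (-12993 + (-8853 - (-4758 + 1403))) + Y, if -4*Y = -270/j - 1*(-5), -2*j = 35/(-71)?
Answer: -510115/28 ≈ -18218.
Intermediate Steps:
j = 35/142 (j = -35/(2*(-71)) = -35*(-1)/(2*71) = -1/2*(-35/71) = 35/142 ≈ 0.24648)
Y = 7633/28 (Y = -(-270/35/142 - 1*(-5))/4 = -(-270*142/35 + 5)/4 = -(-15*2556/35 + 5)/4 = -(-7668/7 + 5)/4 = -1/4*(-7633/7) = 7633/28 ≈ 272.61)
(-12993 + (-8853 - (-4758 + 1403))) + Y = (-12993 + (-8853 - (-4758 + 1403))) + 7633/28 = (-12993 + (-8853 - 1*(-3355))) + 7633/28 = (-12993 + (-8853 + 3355)) + 7633/28 = (-12993 - 5498) + 7633/28 = -18491 + 7633/28 = -510115/28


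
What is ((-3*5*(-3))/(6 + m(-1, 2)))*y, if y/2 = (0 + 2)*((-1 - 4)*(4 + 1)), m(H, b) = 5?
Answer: -4500/11 ≈ -409.09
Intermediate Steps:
y = -100 (y = 2*((0 + 2)*((-1 - 4)*(4 + 1))) = 2*(2*(-5*5)) = 2*(2*(-25)) = 2*(-50) = -100)
((-3*5*(-3))/(6 + m(-1, 2)))*y = ((-3*5*(-3))/(6 + 5))*(-100) = ((-15*(-3))/11)*(-100) = ((1/11)*45)*(-100) = (45/11)*(-100) = -4500/11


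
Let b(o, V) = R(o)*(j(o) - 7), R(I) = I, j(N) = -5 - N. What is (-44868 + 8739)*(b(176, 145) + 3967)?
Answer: 1052112609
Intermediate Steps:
b(o, V) = o*(-12 - o) (b(o, V) = o*((-5 - o) - 7) = o*(-12 - o))
(-44868 + 8739)*(b(176, 145) + 3967) = (-44868 + 8739)*(-1*176*(12 + 176) + 3967) = -36129*(-1*176*188 + 3967) = -36129*(-33088 + 3967) = -36129*(-29121) = 1052112609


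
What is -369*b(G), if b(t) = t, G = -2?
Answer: 738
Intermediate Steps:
-369*b(G) = -369*(-2) = 738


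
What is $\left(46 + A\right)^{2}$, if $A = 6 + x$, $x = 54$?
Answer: $11236$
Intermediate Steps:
$A = 60$ ($A = 6 + 54 = 60$)
$\left(46 + A\right)^{2} = \left(46 + 60\right)^{2} = 106^{2} = 11236$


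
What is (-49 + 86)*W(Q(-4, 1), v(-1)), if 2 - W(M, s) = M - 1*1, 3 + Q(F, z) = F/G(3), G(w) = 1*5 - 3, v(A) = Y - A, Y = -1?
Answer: 296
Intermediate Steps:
v(A) = -1 - A
G(w) = 2 (G(w) = 5 - 3 = 2)
Q(F, z) = -3 + F/2
W(M, s) = 3 - M (W(M, s) = 2 - (M - 1*1) = 2 - (M - 1) = 2 - (-1 + M) = 2 + (1 - M) = 3 - M)
(-49 + 86)*W(Q(-4, 1), v(-1)) = (-49 + 86)*(3 - (-3 + (1/2)*(-4))) = 37*(3 - (-3 - 2)) = 37*(3 - 1*(-5)) = 37*(3 + 5) = 37*8 = 296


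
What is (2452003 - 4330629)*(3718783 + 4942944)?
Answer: -16272145547102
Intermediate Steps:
(2452003 - 4330629)*(3718783 + 4942944) = -1878626*8661727 = -16272145547102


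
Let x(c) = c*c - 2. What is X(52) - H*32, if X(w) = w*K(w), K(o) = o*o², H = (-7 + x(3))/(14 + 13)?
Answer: 7311616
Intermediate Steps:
x(c) = -2 + c² (x(c) = c² - 2 = -2 + c²)
H = 0 (H = (-7 + (-2 + 3²))/(14 + 13) = (-7 + (-2 + 9))/27 = (-7 + 7)*(1/27) = 0*(1/27) = 0)
K(o) = o³
X(w) = w⁴ (X(w) = w*w³ = w⁴)
X(52) - H*32 = 52⁴ - 0*32 = 7311616 - 1*0 = 7311616 + 0 = 7311616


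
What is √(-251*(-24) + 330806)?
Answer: √336830 ≈ 580.37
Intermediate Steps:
√(-251*(-24) + 330806) = √(6024 + 330806) = √336830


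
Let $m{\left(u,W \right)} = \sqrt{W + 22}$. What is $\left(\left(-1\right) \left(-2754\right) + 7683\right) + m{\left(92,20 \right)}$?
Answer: $10437 + \sqrt{42} \approx 10443.0$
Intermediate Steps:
$m{\left(u,W \right)} = \sqrt{22 + W}$
$\left(\left(-1\right) \left(-2754\right) + 7683\right) + m{\left(92,20 \right)} = \left(\left(-1\right) \left(-2754\right) + 7683\right) + \sqrt{22 + 20} = \left(2754 + 7683\right) + \sqrt{42} = 10437 + \sqrt{42}$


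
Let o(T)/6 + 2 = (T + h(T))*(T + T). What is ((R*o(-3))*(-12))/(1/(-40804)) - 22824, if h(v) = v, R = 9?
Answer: 898970904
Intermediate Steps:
o(T) = -12 + 24*T**2 (o(T) = -12 + 6*((T + T)*(T + T)) = -12 + 6*((2*T)*(2*T)) = -12 + 6*(4*T**2) = -12 + 24*T**2)
((R*o(-3))*(-12))/(1/(-40804)) - 22824 = ((9*(-12 + 24*(-3)**2))*(-12))/(1/(-40804)) - 22824 = ((9*(-12 + 24*9))*(-12))/(-1/40804) - 22824 = ((9*(-12 + 216))*(-12))*(-40804) - 22824 = ((9*204)*(-12))*(-40804) - 22824 = (1836*(-12))*(-40804) - 22824 = -22032*(-40804) - 22824 = 898993728 - 22824 = 898970904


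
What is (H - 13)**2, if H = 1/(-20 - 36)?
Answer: 531441/3136 ≈ 169.46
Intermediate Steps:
H = -1/56 (H = 1/(-56) = -1/56 ≈ -0.017857)
(H - 13)**2 = (-1/56 - 13)**2 = (-729/56)**2 = 531441/3136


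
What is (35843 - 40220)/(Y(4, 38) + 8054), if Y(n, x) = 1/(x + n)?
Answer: -183834/338269 ≈ -0.54346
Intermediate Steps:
Y(n, x) = 1/(n + x)
(35843 - 40220)/(Y(4, 38) + 8054) = (35843 - 40220)/(1/(4 + 38) + 8054) = -4377/(1/42 + 8054) = -4377/338269/42 = -4377*42/338269 = -183834/338269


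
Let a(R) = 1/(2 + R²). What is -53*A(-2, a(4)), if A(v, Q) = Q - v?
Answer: -1961/18 ≈ -108.94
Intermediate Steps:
-53*A(-2, a(4)) = -53*(1/(2 + 4²) - 1*(-2)) = -53*(1/(2 + 16) + 2) = -53*(1/18 + 2) = -53*37/18 = -1961/18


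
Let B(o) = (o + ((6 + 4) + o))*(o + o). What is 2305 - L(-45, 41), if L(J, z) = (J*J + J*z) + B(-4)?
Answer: 2141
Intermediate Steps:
B(o) = 2*o*(10 + 2*o) (B(o) = (o + (10 + o))*(2*o) = (10 + 2*o)*(2*o) = 2*o*(10 + 2*o))
L(J, z) = -16 + J² + J*z (L(J, z) = (J*J + J*z) + 4*(-4)*(5 - 4) = (J² + J*z) + 4*(-4)*1 = (J² + J*z) - 16 = -16 + J² + J*z)
2305 - L(-45, 41) = 2305 - (-16 + (-45)² - 45*41) = 2305 - (-16 + 2025 - 1845) = 2305 - 1*164 = 2305 - 164 = 2141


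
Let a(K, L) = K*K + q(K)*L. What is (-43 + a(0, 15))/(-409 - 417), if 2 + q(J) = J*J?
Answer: 73/826 ≈ 0.088378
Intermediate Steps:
q(J) = -2 + J² (q(J) = -2 + J*J = -2 + J²)
a(K, L) = K² + L*(-2 + K²) (a(K, L) = K*K + (-2 + K²)*L = K² + L*(-2 + K²))
(-43 + a(0, 15))/(-409 - 417) = (-43 + (0² + 15*(-2 + 0²)))/(-409 - 417) = (-43 + (0 + 15*(-2 + 0)))/(-826) = (-43 + (0 + 15*(-2)))*(-1/826) = (-43 + (0 - 30))*(-1/826) = (-43 - 30)*(-1/826) = -73*(-1/826) = 73/826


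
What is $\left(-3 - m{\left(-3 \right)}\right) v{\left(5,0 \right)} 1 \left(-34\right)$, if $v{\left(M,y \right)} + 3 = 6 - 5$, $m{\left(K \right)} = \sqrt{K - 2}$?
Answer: $-204 - 68 i \sqrt{5} \approx -204.0 - 152.05 i$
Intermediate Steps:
$m{\left(K \right)} = \sqrt{-2 + K}$
$v{\left(M,y \right)} = -2$ ($v{\left(M,y \right)} = -3 + \left(6 - 5\right) = -3 + 1 = -2$)
$\left(-3 - m{\left(-3 \right)}\right) v{\left(5,0 \right)} 1 \left(-34\right) = \left(-3 - \sqrt{-2 - 3}\right) \left(\left(-2\right) 1\right) \left(-34\right) = \left(-3 - \sqrt{-5}\right) \left(-2\right) \left(-34\right) = \left(-3 - i \sqrt{5}\right) \left(-2\right) \left(-34\right) = \left(6 + 2 i \sqrt{5}\right) \left(-34\right) = -204 - 68 i \sqrt{5}$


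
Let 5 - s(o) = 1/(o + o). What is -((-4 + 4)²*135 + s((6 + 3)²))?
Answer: -809/162 ≈ -4.9938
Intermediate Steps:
s(o) = 5 - 1/(2*o) (s(o) = 5 - 1/(o + o) = 5 - 1/(2*o))
-((-4 + 4)²*135 + s((6 + 3)²)) = -((-4 + 4)²*135 + (5 - 1/(2*(6 + 3)²))) = -(0²*135 + (5 - 1/(2*(9²)))) = -(0*135 + (5 - ½/81)) = -(0 + (5 - ½*1/81)) = -(0 + (5 - 1/162)) = -(0 + 809/162) = -1*809/162 = -809/162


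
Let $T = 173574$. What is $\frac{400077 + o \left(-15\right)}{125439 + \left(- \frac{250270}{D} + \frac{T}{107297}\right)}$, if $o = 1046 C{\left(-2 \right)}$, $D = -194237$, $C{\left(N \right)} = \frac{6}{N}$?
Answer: $\frac{9319011816849183}{2614340711141999} \approx 3.5646$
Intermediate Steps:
$o = -3138$ ($o = 1046 \frac{6}{-2} = 1046 \cdot 6 \left(- \frac{1}{2}\right) = 1046 \left(-3\right) = -3138$)
$\frac{400077 + o \left(-15\right)}{125439 + \left(- \frac{250270}{D} + \frac{T}{107297}\right)} = \frac{400077 - -47070}{125439 + \left(- \frac{250270}{-194237} + \frac{173574}{107297}\right)} = \frac{400077 + 47070}{125439 + \left(\left(-250270\right) \left(- \frac{1}{194237}\right) + 173574 \cdot \frac{1}{107297}\right)} = \frac{447147}{125439 + \left(\frac{250270}{194237} + \frac{173574}{107297}\right)} = \frac{447147}{125439 + \frac{60567713228}{20841047389}} = \frac{447147}{\frac{2614340711141999}{20841047389}} = 447147 \cdot \frac{20841047389}{2614340711141999} = \frac{9319011816849183}{2614340711141999}$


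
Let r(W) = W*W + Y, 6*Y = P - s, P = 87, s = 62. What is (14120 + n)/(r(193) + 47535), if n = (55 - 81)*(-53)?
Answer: 92988/508729 ≈ 0.18279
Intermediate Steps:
Y = 25/6 (Y = (87 - 1*62)/6 = (87 - 62)/6 = (⅙)*25 = 25/6 ≈ 4.1667)
r(W) = 25/6 + W² (r(W) = W*W + 25/6 = W² + 25/6 = 25/6 + W²)
n = 1378 (n = -26*(-53) = 1378)
(14120 + n)/(r(193) + 47535) = (14120 + 1378)/((25/6 + 193²) + 47535) = 15498/((25/6 + 37249) + 47535) = 15498/(223519/6 + 47535) = 15498/(508729/6) = 15498*(6/508729) = 92988/508729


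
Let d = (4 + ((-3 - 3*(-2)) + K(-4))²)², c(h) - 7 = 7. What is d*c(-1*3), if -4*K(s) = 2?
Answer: 11767/8 ≈ 1470.9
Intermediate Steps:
c(h) = 14 (c(h) = 7 + 7 = 14)
K(s) = -½ (K(s) = -¼*2 = -½)
d = 1681/16 (d = (4 + ((-3 - 3*(-2)) - ½)²)² = (4 + ((-3 + 6) - ½)²)² = (4 + (3 - ½)²)² = (4 + (5/2)²)² = (4 + 25/4)² = (41/4)² = 1681/16 ≈ 105.06)
d*c(-1*3) = (1681/16)*14 = 11767/8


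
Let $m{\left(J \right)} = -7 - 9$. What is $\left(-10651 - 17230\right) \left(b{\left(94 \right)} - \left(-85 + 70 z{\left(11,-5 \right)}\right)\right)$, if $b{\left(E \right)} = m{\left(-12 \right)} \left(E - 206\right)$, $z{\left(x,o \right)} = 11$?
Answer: $-30864267$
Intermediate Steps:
$m{\left(J \right)} = -16$ ($m{\left(J \right)} = -7 - 9 = -16$)
$b{\left(E \right)} = 3296 - 16 E$ ($b{\left(E \right)} = - 16 \left(E - 206\right) = - 16 \left(-206 + E\right) = 3296 - 16 E$)
$\left(-10651 - 17230\right) \left(b{\left(94 \right)} - \left(-85 + 70 z{\left(11,-5 \right)}\right)\right) = \left(-10651 - 17230\right) \left(\left(3296 - 1504\right) + \left(85 - 770\right)\right) = - 27881 \left(\left(3296 - 1504\right) + \left(85 - 770\right)\right) = - 27881 \left(1792 - 685\right) = \left(-27881\right) 1107 = -30864267$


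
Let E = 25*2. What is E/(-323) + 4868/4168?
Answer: 340991/336566 ≈ 1.0131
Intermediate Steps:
E = 50
E/(-323) + 4868/4168 = 50/(-323) + 4868/4168 = 50*(-1/323) + 4868*(1/4168) = -50/323 + 1217/1042 = 340991/336566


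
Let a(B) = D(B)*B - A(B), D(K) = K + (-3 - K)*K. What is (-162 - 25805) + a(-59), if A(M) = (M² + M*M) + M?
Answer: 165547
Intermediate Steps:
A(M) = M + 2*M² (A(M) = (M² + M²) + M = 2*M² + M = M + 2*M²)
D(K) = K + K*(-3 - K)
a(B) = -B*(1 + 2*B) - B²*(2 + B) (a(B) = (-B*(2 + B))*B - B*(1 + 2*B) = -B²*(2 + B) - B*(1 + 2*B) = -B*(1 + 2*B) - B²*(2 + B))
(-162 - 25805) + a(-59) = (-162 - 25805) - 59*(-1 - 1*(-59)² - 4*(-59)) = -25967 - 59*(-1 - 1*3481 + 236) = -25967 - 59*(-1 - 3481 + 236) = -25967 - 59*(-3246) = -25967 + 191514 = 165547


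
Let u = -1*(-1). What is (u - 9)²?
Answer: 64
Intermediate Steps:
u = 1
(u - 9)² = (1 - 9)² = (-8)² = 64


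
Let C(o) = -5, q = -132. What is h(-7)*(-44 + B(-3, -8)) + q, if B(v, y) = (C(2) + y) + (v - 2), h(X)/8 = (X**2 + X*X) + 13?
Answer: -55188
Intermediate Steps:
h(X) = 104 + 16*X**2 (h(X) = 8*((X**2 + X*X) + 13) = 8*((X**2 + X**2) + 13) = 8*(2*X**2 + 13) = 8*(13 + 2*X**2) = 104 + 16*X**2)
B(v, y) = -7 + v + y (B(v, y) = (-5 + y) + (v - 2) = (-5 + y) + (-2 + v) = -7 + v + y)
h(-7)*(-44 + B(-3, -8)) + q = (104 + 16*(-7)**2)*(-44 + (-7 - 3 - 8)) - 132 = (104 + 16*49)*(-44 - 18) - 132 = (104 + 784)*(-62) - 132 = 888*(-62) - 132 = -55056 - 132 = -55188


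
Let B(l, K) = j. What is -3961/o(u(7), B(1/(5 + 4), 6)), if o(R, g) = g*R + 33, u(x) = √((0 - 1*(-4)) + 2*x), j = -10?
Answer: 43571/237 + 39610*√2/237 ≈ 420.20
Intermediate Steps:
u(x) = √(4 + 2*x) (u(x) = √((0 + 4) + 2*x) = √(4 + 2*x))
B(l, K) = -10
o(R, g) = 33 + R*g (o(R, g) = R*g + 33 = 33 + R*g)
-3961/o(u(7), B(1/(5 + 4), 6)) = -3961/(33 + √(4 + 2*7)*(-10)) = -3961/(33 + √(4 + 14)*(-10)) = -3961/(33 + √18*(-10)) = -3961/(33 + (3*√2)*(-10)) = -3961/(33 - 30*√2)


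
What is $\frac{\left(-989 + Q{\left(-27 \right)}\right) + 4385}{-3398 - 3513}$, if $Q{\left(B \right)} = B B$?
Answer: $- \frac{4125}{6911} \approx -0.59687$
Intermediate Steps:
$Q{\left(B \right)} = B^{2}$
$\frac{\left(-989 + Q{\left(-27 \right)}\right) + 4385}{-3398 - 3513} = \frac{\left(-989 + \left(-27\right)^{2}\right) + 4385}{-3398 - 3513} = \frac{\left(-989 + 729\right) + 4385}{-6911} = \left(-260 + 4385\right) \left(- \frac{1}{6911}\right) = 4125 \left(- \frac{1}{6911}\right) = - \frac{4125}{6911}$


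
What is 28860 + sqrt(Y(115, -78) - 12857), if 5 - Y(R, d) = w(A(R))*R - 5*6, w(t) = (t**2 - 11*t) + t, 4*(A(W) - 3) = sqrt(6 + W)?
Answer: 28860 + I*sqrt(160187)/4 ≈ 28860.0 + 100.06*I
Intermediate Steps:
A(W) = 3 + sqrt(6 + W)/4
w(t) = t**2 - 10*t
Y(R, d) = 35 - R*(-7 + sqrt(6 + R)/4)*(3 + sqrt(6 + R)/4) (Y(R, d) = 5 - (((3 + sqrt(6 + R)/4)*(-10 + (3 + sqrt(6 + R)/4)))*R - 5*6) = 5 - (((3 + sqrt(6 + R)/4)*(-7 + sqrt(6 + R)/4))*R - 30) = 5 - (((-7 + sqrt(6 + R)/4)*(3 + sqrt(6 + R)/4))*R - 30) = 5 - (R*(-7 + sqrt(6 + R)/4)*(3 + sqrt(6 + R)/4) - 30) = 5 - (-30 + R*(-7 + sqrt(6 + R)/4)*(3 + sqrt(6 + R)/4)) = 5 + (30 - R*(-7 + sqrt(6 + R)/4)*(3 + sqrt(6 + R)/4)) = 35 - R*(-7 + sqrt(6 + R)/4)*(3 + sqrt(6 + R)/4))
28860 + sqrt(Y(115, -78) - 12857) = 28860 + sqrt((35 - 1/16*115**2 + (165/8)*115 + 115*sqrt(6 + 115)) - 12857) = 28860 + sqrt((35 - 1/16*13225 + 18975/8 + 115*sqrt(121)) - 12857) = 28860 + sqrt((35 - 13225/16 + 18975/8 + 115*11) - 12857) = 28860 + sqrt((35 - 13225/16 + 18975/8 + 1265) - 12857) = 28860 + sqrt(45525/16 - 12857) = 28860 + sqrt(-160187/16) = 28860 + I*sqrt(160187)/4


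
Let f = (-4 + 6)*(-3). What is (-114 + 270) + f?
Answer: 150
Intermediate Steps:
f = -6 (f = 2*(-3) = -6)
(-114 + 270) + f = (-114 + 270) - 6 = 156 - 6 = 150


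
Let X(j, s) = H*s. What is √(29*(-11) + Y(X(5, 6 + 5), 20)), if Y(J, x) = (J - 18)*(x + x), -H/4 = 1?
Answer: 3*I*√311 ≈ 52.906*I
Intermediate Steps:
H = -4 (H = -4*1 = -4)
X(j, s) = -4*s
Y(J, x) = 2*x*(-18 + J) (Y(J, x) = (-18 + J)*(2*x) = 2*x*(-18 + J))
√(29*(-11) + Y(X(5, 6 + 5), 20)) = √(29*(-11) + 2*20*(-18 - 4*(6 + 5))) = √(-319 + 2*20*(-18 - 4*11)) = √(-319 + 2*20*(-18 - 44)) = √(-319 + 2*20*(-62)) = √(-319 - 2480) = √(-2799) = 3*I*√311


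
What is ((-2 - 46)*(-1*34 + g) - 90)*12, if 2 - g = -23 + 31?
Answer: 21960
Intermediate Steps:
g = -6 (g = 2 - (-23 + 31) = 2 - 1*8 = 2 - 8 = -6)
((-2 - 46)*(-1*34 + g) - 90)*12 = ((-2 - 46)*(-1*34 - 6) - 90)*12 = (-48*(-34 - 6) - 90)*12 = (-48*(-40) - 90)*12 = (1920 - 90)*12 = 1830*12 = 21960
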